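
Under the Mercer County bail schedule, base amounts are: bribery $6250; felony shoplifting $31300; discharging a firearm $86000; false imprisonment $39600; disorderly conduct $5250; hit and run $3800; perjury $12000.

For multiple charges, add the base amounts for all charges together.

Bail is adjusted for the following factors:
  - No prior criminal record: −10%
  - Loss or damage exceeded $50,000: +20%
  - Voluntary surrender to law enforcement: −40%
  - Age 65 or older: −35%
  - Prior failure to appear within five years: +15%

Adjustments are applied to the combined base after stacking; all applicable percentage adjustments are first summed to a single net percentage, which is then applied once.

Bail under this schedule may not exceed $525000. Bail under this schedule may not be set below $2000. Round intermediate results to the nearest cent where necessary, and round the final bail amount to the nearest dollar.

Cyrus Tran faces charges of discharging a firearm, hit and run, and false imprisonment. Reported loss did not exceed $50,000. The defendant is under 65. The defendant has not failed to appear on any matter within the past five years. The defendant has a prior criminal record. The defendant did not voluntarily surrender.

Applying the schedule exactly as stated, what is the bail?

$129400

Base amounts from the schedule: discharging a firearm $86000; hit and run $3800; false imprisonment $39600.
Stacking rule: sum of all bases. $86000 + $3800 + $39600 = $129400.
No adjustment factors apply to this defendant.
$129400 is within the $525000 maximum.
$129400 is at or above the $2000 minimum.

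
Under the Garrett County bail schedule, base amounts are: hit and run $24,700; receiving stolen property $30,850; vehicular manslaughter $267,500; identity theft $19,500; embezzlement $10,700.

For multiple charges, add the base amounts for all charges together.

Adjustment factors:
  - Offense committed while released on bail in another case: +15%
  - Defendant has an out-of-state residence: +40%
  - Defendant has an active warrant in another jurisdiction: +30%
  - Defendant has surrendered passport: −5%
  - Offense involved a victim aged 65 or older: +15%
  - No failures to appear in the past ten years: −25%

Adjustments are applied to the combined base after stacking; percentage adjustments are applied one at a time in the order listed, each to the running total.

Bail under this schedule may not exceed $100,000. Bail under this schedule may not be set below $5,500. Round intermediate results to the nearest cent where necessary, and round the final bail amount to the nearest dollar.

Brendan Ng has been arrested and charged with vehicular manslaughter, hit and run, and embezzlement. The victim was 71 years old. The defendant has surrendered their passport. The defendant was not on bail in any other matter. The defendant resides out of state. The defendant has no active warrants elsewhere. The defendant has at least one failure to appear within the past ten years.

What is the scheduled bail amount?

Base amounts from the schedule: vehicular manslaughter $267,500; hit and run $24,700; embezzlement $10,700.
Stacking rule: sum of all bases. $267,500 + $24,700 + $10,700 = $302,900.
Defendant has an out-of-state residence (+40%): $302,900 × 1.4 = $424,060.
Defendant has surrendered passport (−5%): $424,060 × 0.95 = $402,857.
Offense involved a victim aged 65 or older (+15%): $402,857 × 1.15 = $463,285.55.
Result $463,285.55 exceeds the maximum of $100,000; bail is capped at $100,000.
$100,000 is at or above the $5,500 minimum.

$100,000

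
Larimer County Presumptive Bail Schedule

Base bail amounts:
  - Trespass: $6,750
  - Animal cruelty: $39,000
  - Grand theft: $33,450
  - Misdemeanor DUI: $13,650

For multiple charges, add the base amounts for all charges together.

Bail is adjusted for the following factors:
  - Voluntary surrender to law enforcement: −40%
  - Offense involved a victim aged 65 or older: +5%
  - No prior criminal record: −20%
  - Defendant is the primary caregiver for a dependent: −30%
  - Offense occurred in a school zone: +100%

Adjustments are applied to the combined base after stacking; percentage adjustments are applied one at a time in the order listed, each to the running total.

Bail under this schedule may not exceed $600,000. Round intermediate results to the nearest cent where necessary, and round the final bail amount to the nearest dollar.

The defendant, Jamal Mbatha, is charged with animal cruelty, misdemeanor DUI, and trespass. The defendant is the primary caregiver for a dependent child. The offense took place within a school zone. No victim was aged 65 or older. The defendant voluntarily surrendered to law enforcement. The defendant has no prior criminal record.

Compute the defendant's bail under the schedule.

Base amounts from the schedule: animal cruelty $39,000; misdemeanor DUI $13,650; trespass $6,750.
Stacking rule: sum of all bases. $39,000 + $13,650 + $6,750 = $59,400.
Voluntary surrender to law enforcement (−40%): $59,400 × 0.6 = $35,640.
No prior criminal record (−20%): $35,640 × 0.8 = $28,512.
Defendant is the primary caregiver for a dependent (−30%): $28,512 × 0.7 = $19,958.40.
Offense occurred in a school zone (+100%): $19,958.40 × 2 = $39,916.80.
$39,916.80 is within the $600,000 maximum.
Rounded to the nearest dollar: $39,917.

$39,917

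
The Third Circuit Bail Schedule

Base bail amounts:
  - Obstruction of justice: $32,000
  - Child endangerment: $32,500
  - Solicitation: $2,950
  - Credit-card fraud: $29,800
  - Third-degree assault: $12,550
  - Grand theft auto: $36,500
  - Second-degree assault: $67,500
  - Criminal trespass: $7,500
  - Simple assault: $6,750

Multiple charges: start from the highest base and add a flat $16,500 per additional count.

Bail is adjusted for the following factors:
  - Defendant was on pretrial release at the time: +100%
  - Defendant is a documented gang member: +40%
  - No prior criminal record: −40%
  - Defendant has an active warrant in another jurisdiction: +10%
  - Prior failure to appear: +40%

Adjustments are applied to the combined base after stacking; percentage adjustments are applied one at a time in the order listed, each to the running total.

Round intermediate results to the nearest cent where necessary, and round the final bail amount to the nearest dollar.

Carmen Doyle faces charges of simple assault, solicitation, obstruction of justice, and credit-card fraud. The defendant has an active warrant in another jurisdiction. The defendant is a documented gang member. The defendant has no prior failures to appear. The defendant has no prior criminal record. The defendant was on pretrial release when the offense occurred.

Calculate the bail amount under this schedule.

$150,612

Base amounts from the schedule: simple assault $6,750; solicitation $2,950; obstruction of justice $32,000; credit-card fraud $29,800.
Stacking rule: highest base plus $16,500 per additional charge. Highest is obstruction of justice at $32,000; 3 additional charges → +$49,500. Combined base = $81,500.
Defendant was on pretrial release at the time (+100%): $81,500 × 2 = $163,000.
Defendant is a documented gang member (+40%): $163,000 × 1.4 = $228,200.
No prior criminal record (−40%): $228,200 × 0.6 = $136,920.
Defendant has an active warrant in another jurisdiction (+10%): $136,920 × 1.1 = $150,612.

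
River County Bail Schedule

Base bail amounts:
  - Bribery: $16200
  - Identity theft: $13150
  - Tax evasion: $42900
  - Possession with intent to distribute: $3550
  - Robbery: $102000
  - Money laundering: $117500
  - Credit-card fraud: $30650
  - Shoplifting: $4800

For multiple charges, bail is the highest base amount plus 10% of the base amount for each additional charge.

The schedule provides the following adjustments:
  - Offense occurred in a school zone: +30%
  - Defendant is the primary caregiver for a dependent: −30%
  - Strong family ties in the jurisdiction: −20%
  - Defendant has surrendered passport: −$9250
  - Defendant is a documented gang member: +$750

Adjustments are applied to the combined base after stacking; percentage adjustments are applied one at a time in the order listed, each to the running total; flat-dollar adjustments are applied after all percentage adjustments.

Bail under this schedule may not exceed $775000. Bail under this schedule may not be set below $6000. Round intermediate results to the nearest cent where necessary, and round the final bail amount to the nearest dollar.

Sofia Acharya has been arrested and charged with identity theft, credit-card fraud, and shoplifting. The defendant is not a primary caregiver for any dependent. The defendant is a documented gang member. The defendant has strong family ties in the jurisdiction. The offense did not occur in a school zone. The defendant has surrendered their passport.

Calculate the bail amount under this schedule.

Base amounts from the schedule: identity theft $13150; credit-card fraud $30650; shoplifting $4800.
Stacking rule: highest base plus 10% of each additional charge. Highest is credit-card fraud at $30650. Additional: $13150 × 10% = $1315; $4800 × 10% = $480. Combined base = $30650 + $1795 = $32445.
Strong family ties in the jurisdiction (−20%): $32445 × 0.8 = $25956.
Defendant has surrendered passport (−$9250 flat): $25956 − $9250 = $16706.
Defendant is a documented gang member (+$750 flat): $16706 + $750 = $17456.
$17456 is within the $775000 maximum.
$17456 is at or above the $6000 minimum.

$17456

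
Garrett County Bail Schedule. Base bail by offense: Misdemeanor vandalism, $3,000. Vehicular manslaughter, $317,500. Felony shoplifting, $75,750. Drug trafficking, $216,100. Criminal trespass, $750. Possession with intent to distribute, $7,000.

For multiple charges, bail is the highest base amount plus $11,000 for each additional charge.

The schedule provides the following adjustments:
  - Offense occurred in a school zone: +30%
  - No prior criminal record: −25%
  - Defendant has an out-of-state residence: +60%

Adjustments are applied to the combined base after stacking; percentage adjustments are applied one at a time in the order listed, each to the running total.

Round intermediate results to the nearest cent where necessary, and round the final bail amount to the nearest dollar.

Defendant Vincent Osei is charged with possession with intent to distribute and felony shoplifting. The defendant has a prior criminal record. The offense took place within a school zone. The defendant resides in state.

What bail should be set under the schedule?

$112,775

Base amounts from the schedule: possession with intent to distribute $7,000; felony shoplifting $75,750.
Stacking rule: highest base plus $11,000 per additional charge. Highest is felony shoplifting at $75,750; 1 additional charge → +$11,000. Combined base = $86,750.
Offense occurred in a school zone (+30%): $86,750 × 1.3 = $112,775.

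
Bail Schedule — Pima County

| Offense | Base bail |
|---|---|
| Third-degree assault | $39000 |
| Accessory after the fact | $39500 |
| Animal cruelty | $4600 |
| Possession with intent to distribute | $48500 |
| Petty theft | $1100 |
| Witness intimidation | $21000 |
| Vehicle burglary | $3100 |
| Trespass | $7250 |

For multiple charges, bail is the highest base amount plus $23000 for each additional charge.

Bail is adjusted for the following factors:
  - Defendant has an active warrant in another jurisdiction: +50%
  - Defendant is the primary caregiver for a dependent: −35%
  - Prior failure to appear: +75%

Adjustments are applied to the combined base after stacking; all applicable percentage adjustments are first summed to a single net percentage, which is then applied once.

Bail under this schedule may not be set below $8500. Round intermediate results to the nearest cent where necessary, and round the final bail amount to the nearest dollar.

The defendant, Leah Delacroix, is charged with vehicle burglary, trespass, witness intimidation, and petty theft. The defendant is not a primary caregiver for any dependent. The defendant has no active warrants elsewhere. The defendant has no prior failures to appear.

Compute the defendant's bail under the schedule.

$90000

Base amounts from the schedule: vehicle burglary $3100; trespass $7250; witness intimidation $21000; petty theft $1100.
Stacking rule: highest base plus $23000 per additional charge. Highest is witness intimidation at $21000; 3 additional charges → +$69000. Combined base = $90000.
No adjustment factors apply to this defendant.
$90000 is at or above the $8500 minimum.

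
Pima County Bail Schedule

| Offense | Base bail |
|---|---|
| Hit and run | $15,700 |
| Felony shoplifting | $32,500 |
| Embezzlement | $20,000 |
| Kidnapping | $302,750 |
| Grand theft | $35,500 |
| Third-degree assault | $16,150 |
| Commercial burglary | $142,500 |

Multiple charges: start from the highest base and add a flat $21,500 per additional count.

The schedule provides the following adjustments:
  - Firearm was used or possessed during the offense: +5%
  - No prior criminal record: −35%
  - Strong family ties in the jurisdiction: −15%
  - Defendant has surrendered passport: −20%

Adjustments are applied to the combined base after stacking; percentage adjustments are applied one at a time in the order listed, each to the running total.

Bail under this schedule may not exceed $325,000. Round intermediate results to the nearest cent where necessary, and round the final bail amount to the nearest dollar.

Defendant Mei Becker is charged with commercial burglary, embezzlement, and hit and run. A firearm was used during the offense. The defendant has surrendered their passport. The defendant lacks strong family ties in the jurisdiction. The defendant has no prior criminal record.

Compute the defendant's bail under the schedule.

$101,283

Base amounts from the schedule: commercial burglary $142,500; embezzlement $20,000; hit and run $15,700.
Stacking rule: highest base plus $21,500 per additional charge. Highest is commercial burglary at $142,500; 2 additional charges → +$43,000. Combined base = $185,500.
Firearm was used or possessed during the offense (+5%): $185,500 × 1.05 = $194,775.
No prior criminal record (−35%): $194,775 × 0.65 = $126,603.75.
Defendant has surrendered passport (−20%): $126,603.75 × 0.8 = $101,283.
$101,283 is within the $325,000 maximum.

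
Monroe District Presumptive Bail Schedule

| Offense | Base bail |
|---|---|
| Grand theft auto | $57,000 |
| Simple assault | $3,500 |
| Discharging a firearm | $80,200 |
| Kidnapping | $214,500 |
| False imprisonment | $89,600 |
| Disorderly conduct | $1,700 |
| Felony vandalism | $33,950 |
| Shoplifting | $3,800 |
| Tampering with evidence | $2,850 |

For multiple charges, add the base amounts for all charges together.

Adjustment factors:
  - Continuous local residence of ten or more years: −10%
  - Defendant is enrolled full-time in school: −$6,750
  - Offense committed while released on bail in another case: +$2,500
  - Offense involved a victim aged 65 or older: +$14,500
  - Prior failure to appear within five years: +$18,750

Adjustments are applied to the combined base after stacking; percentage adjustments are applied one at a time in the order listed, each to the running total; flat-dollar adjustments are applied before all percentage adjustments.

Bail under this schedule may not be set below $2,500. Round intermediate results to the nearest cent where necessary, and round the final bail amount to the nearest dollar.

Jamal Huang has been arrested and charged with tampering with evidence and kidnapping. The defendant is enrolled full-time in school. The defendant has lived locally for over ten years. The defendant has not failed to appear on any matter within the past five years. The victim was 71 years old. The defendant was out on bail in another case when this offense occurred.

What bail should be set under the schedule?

Base amounts from the schedule: tampering with evidence $2,850; kidnapping $214,500.
Stacking rule: sum of all bases. $2,850 + $214,500 = $217,350.
Defendant is enrolled full-time in school (−$6,750 flat): $217,350 − $6,750 = $210,600.
Offense committed while released on bail in another case (+$2,500 flat): $210,600 + $2,500 = $213,100.
Offense involved a victim aged 65 or older (+$14,500 flat): $213,100 + $14,500 = $227,600.
Continuous local residence of ten or more years (−10%): $227,600 × 0.9 = $204,840.
$204,840 is at or above the $2,500 minimum.

$204,840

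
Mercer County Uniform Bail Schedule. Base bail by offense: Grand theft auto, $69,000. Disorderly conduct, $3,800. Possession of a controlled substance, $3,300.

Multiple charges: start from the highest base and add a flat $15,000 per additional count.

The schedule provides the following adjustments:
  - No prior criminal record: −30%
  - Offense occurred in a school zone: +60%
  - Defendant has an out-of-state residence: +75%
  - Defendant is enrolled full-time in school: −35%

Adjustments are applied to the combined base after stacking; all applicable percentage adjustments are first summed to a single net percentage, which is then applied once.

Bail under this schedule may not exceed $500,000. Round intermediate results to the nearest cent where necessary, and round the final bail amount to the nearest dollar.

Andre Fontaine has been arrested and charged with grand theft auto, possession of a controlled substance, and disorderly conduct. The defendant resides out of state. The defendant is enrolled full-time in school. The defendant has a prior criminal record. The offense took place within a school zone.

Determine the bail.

Base amounts from the schedule: grand theft auto $69,000; possession of a controlled substance $3,300; disorderly conduct $3,800.
Stacking rule: highest base plus $15,000 per additional charge. Highest is grand theft auto at $69,000; 2 additional charges → +$30,000. Combined base = $99,000.
Net percentage adjustment: +60% +75% −35% = +100%. $99,000 × 2 = $198,000.
$198,000 is within the $500,000 maximum.

$198,000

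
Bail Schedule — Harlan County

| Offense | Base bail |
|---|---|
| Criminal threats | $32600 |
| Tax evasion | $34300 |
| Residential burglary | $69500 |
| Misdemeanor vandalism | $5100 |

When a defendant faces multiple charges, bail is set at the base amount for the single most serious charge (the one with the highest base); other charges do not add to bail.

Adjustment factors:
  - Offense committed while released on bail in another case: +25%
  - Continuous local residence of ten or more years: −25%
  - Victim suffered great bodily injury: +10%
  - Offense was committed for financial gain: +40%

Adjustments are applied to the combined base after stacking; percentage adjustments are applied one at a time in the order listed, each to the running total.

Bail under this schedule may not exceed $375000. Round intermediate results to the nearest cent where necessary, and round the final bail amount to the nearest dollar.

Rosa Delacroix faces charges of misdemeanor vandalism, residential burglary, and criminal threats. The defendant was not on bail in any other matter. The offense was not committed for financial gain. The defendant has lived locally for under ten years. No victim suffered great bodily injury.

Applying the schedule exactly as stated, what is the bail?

$69500

Base amounts from the schedule: misdemeanor vandalism $5100; residential burglary $69500; criminal threats $32600.
Stacking rule: use the highest base only. Highest is residential burglary at $69500. Combined base = $69500.
No adjustment factors apply to this defendant.
$69500 is within the $375000 maximum.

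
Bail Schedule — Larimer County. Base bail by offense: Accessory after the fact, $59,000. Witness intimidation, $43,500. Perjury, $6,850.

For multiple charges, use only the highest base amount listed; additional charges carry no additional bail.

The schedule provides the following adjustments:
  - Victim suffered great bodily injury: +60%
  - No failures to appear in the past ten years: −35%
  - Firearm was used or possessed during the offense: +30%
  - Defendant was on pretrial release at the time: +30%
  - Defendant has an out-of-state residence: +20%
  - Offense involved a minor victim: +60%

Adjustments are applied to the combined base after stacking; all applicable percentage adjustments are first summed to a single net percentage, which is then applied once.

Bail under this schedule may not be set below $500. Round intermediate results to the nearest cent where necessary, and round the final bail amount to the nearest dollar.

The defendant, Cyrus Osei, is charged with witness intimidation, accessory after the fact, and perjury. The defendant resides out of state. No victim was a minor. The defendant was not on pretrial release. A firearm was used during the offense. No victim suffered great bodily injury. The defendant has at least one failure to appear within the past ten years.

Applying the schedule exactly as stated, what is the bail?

Base amounts from the schedule: witness intimidation $43,500; accessory after the fact $59,000; perjury $6,850.
Stacking rule: use the highest base only. Highest is accessory after the fact at $59,000. Combined base = $59,000.
Net percentage adjustment: +30% +20% = +50%. $59,000 × 1.5 = $88,500.
$88,500 is at or above the $500 minimum.

$88,500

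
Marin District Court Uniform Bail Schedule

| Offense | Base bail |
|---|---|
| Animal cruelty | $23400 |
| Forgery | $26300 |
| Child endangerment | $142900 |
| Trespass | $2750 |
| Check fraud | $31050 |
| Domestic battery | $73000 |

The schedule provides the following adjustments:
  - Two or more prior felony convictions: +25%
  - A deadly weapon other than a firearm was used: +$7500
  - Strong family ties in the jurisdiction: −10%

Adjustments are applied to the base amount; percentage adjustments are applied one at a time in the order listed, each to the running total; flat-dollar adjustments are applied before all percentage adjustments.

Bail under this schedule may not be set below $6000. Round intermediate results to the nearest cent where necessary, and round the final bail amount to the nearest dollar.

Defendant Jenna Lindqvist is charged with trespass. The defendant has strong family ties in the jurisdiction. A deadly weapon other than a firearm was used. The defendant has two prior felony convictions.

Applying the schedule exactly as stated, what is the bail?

Base amounts from the schedule: trespass $2750.
Single charge. Combined base = $2750.
A deadly weapon other than a firearm was used (+$7500 flat): $2750 + $7500 = $10250.
Two or more prior felony convictions (+25%): $10250 × 1.25 = $12812.50.
Strong family ties in the jurisdiction (−10%): $12812.50 × 0.9 = $11531.25.
$11531.25 is at or above the $6000 minimum.
Rounded to the nearest dollar: $11531.

$11531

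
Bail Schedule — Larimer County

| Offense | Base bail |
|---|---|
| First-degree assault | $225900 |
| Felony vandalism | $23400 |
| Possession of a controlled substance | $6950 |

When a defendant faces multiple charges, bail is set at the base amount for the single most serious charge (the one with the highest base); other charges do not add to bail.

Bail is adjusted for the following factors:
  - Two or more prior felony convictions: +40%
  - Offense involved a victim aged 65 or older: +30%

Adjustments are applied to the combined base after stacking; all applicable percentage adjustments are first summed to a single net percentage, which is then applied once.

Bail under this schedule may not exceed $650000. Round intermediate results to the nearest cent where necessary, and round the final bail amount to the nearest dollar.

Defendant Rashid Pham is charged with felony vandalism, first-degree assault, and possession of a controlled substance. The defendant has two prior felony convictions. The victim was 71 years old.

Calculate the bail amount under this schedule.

Base amounts from the schedule: felony vandalism $23400; first-degree assault $225900; possession of a controlled substance $6950.
Stacking rule: use the highest base only. Highest is first-degree assault at $225900. Combined base = $225900.
Net percentage adjustment: +40% +30% = +70%. $225900 × 1.7 = $384030.
$384030 is within the $650000 maximum.

$384030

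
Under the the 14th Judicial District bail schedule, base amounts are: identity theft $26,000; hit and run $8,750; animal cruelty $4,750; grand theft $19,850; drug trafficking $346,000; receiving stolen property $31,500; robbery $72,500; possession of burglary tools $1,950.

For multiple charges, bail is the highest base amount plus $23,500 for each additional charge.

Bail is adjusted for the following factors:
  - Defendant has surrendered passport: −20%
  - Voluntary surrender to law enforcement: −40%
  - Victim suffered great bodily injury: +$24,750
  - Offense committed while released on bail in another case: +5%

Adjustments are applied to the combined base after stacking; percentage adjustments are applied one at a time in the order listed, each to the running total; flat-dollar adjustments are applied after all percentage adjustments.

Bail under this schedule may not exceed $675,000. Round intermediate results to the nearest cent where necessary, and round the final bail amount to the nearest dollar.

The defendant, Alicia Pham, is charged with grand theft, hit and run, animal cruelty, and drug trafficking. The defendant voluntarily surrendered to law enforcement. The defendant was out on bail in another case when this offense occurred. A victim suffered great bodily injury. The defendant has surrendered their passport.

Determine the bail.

$234,666

Base amounts from the schedule: grand theft $19,850; hit and run $8,750; animal cruelty $4,750; drug trafficking $346,000.
Stacking rule: highest base plus $23,500 per additional charge. Highest is drug trafficking at $346,000; 3 additional charges → +$70,500. Combined base = $416,500.
Defendant has surrendered passport (−20%): $416,500 × 0.8 = $333,200.
Voluntary surrender to law enforcement (−40%): $333,200 × 0.6 = $199,920.
Offense committed while released on bail in another case (+5%): $199,920 × 1.05 = $209,916.
Victim suffered great bodily injury (+$24,750 flat): $209,916 + $24,750 = $234,666.
$234,666 is within the $675,000 maximum.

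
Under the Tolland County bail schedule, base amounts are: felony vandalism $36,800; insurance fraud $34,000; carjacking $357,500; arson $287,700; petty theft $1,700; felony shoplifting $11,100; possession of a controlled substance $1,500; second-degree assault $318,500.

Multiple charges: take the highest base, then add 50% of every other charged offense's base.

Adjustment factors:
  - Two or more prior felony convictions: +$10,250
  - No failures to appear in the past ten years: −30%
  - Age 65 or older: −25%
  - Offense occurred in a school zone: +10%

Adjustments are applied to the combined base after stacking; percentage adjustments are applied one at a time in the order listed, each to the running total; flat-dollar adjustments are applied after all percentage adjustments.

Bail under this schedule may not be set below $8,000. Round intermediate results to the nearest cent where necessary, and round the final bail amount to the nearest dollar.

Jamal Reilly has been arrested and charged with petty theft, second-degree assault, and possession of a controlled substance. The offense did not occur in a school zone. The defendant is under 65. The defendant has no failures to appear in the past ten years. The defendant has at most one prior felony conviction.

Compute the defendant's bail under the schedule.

$224,070

Base amounts from the schedule: petty theft $1,700; second-degree assault $318,500; possession of a controlled substance $1,500.
Stacking rule: highest base plus 50% of each additional charge. Highest is second-degree assault at $318,500. Additional: $1,700 × 50% = $850; $1,500 × 50% = $750. Combined base = $318,500 + $1,600 = $320,100.
No failures to appear in the past ten years (−30%): $320,100 × 0.7 = $224,070.
$224,070 is at or above the $8,000 minimum.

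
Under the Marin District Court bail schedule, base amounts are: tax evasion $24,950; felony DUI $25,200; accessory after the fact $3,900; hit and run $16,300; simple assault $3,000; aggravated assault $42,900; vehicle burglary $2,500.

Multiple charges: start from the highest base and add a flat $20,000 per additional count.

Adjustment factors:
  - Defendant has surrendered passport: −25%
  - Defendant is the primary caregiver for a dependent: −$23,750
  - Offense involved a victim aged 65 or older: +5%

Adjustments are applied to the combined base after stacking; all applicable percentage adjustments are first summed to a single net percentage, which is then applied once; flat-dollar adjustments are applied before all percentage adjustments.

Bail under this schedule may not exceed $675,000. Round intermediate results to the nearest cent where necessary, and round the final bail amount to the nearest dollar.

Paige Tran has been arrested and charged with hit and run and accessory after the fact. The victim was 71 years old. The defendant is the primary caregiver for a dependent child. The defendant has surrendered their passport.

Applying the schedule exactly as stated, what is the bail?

Base amounts from the schedule: hit and run $16,300; accessory after the fact $3,900.
Stacking rule: highest base plus $20,000 per additional charge. Highest is hit and run at $16,300; 1 additional charge → +$20,000. Combined base = $36,300.
Defendant is the primary caregiver for a dependent (−$23,750 flat): $36,300 − $23,750 = $12,550.
Net percentage adjustment: −25% +5% = −20%. $12,550 × 0.8 = $10,040.
$10,040 is within the $675,000 maximum.

$10,040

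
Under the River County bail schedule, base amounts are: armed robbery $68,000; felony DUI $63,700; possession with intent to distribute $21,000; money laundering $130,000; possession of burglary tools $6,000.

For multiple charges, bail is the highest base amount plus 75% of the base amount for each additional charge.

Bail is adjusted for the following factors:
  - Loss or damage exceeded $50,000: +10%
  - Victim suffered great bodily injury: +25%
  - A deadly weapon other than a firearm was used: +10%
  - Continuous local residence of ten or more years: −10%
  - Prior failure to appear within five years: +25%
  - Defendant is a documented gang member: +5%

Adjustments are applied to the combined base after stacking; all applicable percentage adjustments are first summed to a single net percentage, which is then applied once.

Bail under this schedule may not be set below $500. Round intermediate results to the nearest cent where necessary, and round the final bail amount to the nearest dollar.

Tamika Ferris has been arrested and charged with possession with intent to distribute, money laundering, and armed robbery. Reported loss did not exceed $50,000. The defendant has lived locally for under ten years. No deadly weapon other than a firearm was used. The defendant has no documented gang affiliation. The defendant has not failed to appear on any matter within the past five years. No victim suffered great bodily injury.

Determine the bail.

Base amounts from the schedule: possession with intent to distribute $21,000; money laundering $130,000; armed robbery $68,000.
Stacking rule: highest base plus 75% of each additional charge. Highest is money laundering at $130,000. Additional: $21,000 × 75% = $15,750; $68,000 × 75% = $51,000. Combined base = $130,000 + $66,750 = $196,750.
No adjustment factors apply to this defendant.
$196,750 is at or above the $500 minimum.

$196,750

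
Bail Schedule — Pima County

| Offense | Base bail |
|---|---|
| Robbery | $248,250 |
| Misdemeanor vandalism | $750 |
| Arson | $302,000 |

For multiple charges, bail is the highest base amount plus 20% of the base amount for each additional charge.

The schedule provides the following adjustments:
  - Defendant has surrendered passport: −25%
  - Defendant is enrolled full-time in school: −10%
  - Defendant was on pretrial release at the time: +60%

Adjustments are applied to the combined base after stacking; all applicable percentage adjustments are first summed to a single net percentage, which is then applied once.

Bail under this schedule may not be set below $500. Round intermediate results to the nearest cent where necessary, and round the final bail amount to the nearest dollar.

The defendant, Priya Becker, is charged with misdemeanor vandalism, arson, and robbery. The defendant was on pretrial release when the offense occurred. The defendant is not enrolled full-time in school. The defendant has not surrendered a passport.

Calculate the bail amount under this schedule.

$562,880

Base amounts from the schedule: misdemeanor vandalism $750; arson $302,000; robbery $248,250.
Stacking rule: highest base plus 20% of each additional charge. Highest is arson at $302,000. Additional: $750 × 20% = $150; $248,250 × 20% = $49,650. Combined base = $302,000 + $49,800 = $351,800.
Defendant was on pretrial release at the time (+60%): $351,800 × 1.6 = $562,880.
$562,880 is at or above the $500 minimum.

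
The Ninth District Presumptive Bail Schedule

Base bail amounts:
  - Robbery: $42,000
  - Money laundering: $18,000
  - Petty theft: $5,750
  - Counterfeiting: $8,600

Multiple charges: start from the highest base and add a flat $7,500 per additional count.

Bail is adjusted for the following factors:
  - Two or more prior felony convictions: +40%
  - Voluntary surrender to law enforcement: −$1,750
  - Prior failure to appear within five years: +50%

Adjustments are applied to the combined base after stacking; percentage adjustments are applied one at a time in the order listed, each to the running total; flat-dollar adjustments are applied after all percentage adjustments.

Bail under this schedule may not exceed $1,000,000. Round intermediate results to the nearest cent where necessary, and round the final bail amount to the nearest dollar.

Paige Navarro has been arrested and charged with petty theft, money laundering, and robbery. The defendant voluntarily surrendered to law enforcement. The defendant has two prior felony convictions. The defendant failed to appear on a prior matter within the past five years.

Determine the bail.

Base amounts from the schedule: petty theft $5,750; money laundering $18,000; robbery $42,000.
Stacking rule: highest base plus $7,500 per additional charge. Highest is robbery at $42,000; 2 additional charges → +$15,000. Combined base = $57,000.
Two or more prior felony convictions (+40%): $57,000 × 1.4 = $79,800.
Prior failure to appear within five years (+50%): $79,800 × 1.5 = $119,700.
Voluntary surrender to law enforcement (−$1,750 flat): $119,700 − $1,750 = $117,950.
$117,950 is within the $1,000,000 maximum.

$117,950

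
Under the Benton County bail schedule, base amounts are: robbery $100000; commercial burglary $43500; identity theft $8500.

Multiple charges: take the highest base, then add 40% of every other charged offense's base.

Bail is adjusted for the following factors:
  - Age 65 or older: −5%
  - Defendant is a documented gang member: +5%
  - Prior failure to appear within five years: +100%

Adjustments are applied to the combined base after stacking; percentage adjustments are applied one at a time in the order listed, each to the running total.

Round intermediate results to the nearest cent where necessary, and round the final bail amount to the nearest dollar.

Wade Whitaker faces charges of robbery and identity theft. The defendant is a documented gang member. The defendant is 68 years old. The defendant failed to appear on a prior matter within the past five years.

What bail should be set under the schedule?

$206283

Base amounts from the schedule: robbery $100000; identity theft $8500.
Stacking rule: highest base plus 40% of each additional charge. Highest is robbery at $100000. Additional: $8500 × 40% = $3400. Combined base = $100000 + $3400 = $103400.
Age 65 or older (−5%): $103400 × 0.95 = $98230.
Defendant is a documented gang member (+5%): $98230 × 1.05 = $103141.50.
Prior failure to appear within five years (+100%): $103141.50 × 2 = $206283.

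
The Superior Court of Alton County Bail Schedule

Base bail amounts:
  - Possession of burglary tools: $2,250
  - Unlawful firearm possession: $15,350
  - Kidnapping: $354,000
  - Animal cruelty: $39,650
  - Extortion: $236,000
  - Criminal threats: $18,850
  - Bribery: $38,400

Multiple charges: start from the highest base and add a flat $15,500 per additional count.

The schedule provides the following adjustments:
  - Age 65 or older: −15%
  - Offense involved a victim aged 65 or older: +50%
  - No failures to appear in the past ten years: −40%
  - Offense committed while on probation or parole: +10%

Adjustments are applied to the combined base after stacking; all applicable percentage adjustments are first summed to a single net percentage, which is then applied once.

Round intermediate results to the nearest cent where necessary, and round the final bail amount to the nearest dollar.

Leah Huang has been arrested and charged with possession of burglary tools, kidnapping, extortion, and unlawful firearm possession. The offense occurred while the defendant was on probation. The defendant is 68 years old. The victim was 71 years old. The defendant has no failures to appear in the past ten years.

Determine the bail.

$420,525

Base amounts from the schedule: possession of burglary tools $2,250; kidnapping $354,000; extortion $236,000; unlawful firearm possession $15,350.
Stacking rule: highest base plus $15,500 per additional charge. Highest is kidnapping at $354,000; 3 additional charges → +$46,500. Combined base = $400,500.
Net percentage adjustment: −15% +50% −40% +10% = +5%. $400,500 × 1.05 = $420,525.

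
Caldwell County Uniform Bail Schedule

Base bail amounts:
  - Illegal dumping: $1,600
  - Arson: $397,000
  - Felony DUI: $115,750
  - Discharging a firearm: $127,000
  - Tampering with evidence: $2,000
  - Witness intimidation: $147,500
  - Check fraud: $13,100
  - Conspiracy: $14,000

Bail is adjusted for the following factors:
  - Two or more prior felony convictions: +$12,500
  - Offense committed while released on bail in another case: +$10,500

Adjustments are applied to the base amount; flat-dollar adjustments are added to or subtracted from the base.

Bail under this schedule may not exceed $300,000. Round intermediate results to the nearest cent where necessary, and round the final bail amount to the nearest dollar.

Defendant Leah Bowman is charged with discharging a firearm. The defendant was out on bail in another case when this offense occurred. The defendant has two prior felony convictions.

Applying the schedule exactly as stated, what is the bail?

Base amounts from the schedule: discharging a firearm $127,000.
Single charge. Combined base = $127,000.
Two or more prior felony convictions (+$12,500 flat): $127,000 + $12,500 = $139,500.
Offense committed while released on bail in another case (+$10,500 flat): $139,500 + $10,500 = $150,000.
$150,000 is within the $300,000 maximum.

$150,000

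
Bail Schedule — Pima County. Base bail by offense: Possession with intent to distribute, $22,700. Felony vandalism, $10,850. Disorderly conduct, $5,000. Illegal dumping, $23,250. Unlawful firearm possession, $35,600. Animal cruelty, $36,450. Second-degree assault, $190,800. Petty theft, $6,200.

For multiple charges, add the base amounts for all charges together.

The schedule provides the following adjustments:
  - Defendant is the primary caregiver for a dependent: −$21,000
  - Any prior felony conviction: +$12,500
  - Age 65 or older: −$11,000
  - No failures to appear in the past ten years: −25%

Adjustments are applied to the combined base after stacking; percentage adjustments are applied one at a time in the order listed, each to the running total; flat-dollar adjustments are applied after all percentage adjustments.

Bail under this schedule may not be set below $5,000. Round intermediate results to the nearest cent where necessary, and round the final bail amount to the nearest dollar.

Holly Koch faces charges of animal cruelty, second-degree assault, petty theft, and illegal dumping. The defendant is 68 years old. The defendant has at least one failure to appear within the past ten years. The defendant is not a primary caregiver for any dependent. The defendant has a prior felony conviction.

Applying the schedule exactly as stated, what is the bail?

$258,200

Base amounts from the schedule: animal cruelty $36,450; second-degree assault $190,800; petty theft $6,200; illegal dumping $23,250.
Stacking rule: sum of all bases. $36,450 + $190,800 + $6,200 + $23,250 = $256,700.
Any prior felony conviction (+$12,500 flat): $256,700 + $12,500 = $269,200.
Age 65 or older (−$11,000 flat): $269,200 − $11,000 = $258,200.
$258,200 is at or above the $5,000 minimum.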